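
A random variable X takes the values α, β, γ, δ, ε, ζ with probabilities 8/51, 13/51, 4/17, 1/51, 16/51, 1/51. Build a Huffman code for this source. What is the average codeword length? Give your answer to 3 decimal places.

2.235 bits/symbol

Repeatedly combine the two least-probable nodes; the expected code length is the sum of the merged weights.
merge 1/51 + 1/51 → 2/51
merge 2/51 + 8/51 → 10/51
merge 10/51 + 4/17 → 22/51
merge 13/51 + 16/51 → 29/51
merge 22/51 + 29/51 → 1
L = 2/51 + 10/51 + 22/51 + 29/51 + 1 = 38/17 ≈ 2.235 bits/symbol.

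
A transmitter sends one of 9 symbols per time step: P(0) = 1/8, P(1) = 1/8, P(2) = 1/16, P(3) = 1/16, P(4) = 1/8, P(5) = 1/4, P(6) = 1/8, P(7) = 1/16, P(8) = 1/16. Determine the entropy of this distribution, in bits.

Each probability is a power of 1/2, so log₂(1/p) is an integer.
H = Σ p·log₂(1/p) = 1/8·3 + 1/8·3 + 1/16·4 + 1/16·4 + 1/8·3 + 1/4·2 + 1/8·3 + 1/16·4 + 1/16·4 = 3 bits.

3 bits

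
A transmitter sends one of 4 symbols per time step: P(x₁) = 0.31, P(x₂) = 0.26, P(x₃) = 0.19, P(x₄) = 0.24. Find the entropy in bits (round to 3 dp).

1.978 bits

H = −Σ pᵢ log₂ pᵢ.
−0.31·log₂(0.31) = 0.5238
−0.26·log₂(0.26) = 0.5053
−0.19·log₂(0.19) = 0.4552
−0.24·log₂(0.24) = 0.4941
Sum ≈ 1.9784 → 1.978 bits.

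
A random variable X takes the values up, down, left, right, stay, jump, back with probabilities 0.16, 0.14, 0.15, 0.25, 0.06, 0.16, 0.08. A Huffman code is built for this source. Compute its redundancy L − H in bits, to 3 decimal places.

0.041 bits

Entropy H = −Σ p log₂ p ≈ 2.6887 bits.
Huffman merges: 3/50+2/25→7/50; 7/50+7/50→7/25; 3/20+4/25→31/100; 4/25+1/4→41/100; 7/25+31/100→59/100; 41/100+59/100→1. L = 273/100 ≈ 2.7300.
L − H = 2.7300 − 2.6887 = 0.041 bits.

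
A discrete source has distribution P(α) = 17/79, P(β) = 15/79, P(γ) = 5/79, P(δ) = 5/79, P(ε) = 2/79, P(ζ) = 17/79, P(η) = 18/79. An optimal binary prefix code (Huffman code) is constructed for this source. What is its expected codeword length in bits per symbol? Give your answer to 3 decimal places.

Repeatedly combine the two least-probable nodes; the expected code length is the sum of the merged weights.
merge 2/79 + 5/79 → 7/79
merge 5/79 + 7/79 → 12/79
merge 12/79 + 15/79 → 27/79
merge 17/79 + 17/79 → 34/79
merge 18/79 + 27/79 → 45/79
merge 34/79 + 45/79 → 1
L = 7/79 + 12/79 + 27/79 + 34/79 + 45/79 + 1 = 204/79 ≈ 2.582 bits/symbol.

2.582 bits/symbol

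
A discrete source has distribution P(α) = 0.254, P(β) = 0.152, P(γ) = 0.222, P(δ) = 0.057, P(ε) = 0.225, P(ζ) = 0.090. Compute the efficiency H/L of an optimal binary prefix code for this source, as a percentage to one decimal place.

99.3%

Entropy H = −Σ p log₂ p ≈ 2.4298 bits.
Huffman merges: 57/1000+9/100→147/1000; 147/1000+19/125→299/1000; 111/500+9/40→447/1000; 127/500+299/1000→553/1000; 447/1000+553/1000→1. L = 1223/500 ≈ 2.4460.
Efficiency = H/L = 2.4298/2.4460 = 99.3%.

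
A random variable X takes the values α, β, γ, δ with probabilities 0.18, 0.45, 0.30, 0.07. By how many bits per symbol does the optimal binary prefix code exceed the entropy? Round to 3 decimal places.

0.047 bits

Entropy H = −Σ p log₂ p ≈ 1.7534 bits.
Huffman merges: 7/100+9/50→1/4; 1/4+3/10→11/20; 9/20+11/20→1. L = 9/5 ≈ 1.8000.
L − H = 1.8000 − 1.7534 = 0.047 bits.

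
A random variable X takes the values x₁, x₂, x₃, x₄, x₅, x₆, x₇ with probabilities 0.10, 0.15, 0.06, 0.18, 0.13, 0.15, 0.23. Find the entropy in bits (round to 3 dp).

H = −Σ pᵢ log₂ pᵢ.
−0.10·log₂(0.10) = 0.3322
−0.15·log₂(0.15) = 0.4105
−0.06·log₂(0.06) = 0.2435
−0.18·log₂(0.18) = 0.4453
−0.13·log₂(0.13) = 0.3826
−0.15·log₂(0.15) = 0.4105
−0.23·log₂(0.23) = 0.4877
Sum ≈ 2.7124 → 2.712 bits.

2.712 bits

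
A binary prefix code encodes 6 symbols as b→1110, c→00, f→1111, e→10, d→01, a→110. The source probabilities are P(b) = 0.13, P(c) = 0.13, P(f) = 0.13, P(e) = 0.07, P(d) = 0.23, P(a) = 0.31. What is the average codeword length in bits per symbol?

2.83 bits/symbol

L̄ = Σ pᵢ·ℓᵢ = 0.13·4 + 0.13·2 + 0.13·4 + 0.07·2 + 0.23·2 + 0.31·3 = 2.83 bits/symbol.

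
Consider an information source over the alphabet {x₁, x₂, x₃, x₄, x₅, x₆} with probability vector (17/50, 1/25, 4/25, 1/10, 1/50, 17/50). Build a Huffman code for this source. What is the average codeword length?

Repeatedly combine the two least-probable nodes; the expected code length is the sum of the merged weights.
merge 1/50 + 1/25 → 3/50
merge 3/50 + 1/10 → 4/25
merge 4/25 + 4/25 → 8/25
merge 8/25 + 17/50 → 33/50
merge 17/50 + 33/50 → 1
L = 3/50 + 4/25 + 8/25 + 33/50 + 1 = 11/5 = 2.2 bits/symbol.

2.2 bits/symbol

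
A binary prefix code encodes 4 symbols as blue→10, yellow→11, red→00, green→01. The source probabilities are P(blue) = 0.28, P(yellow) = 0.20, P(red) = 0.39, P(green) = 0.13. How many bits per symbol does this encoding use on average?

2 bits/symbol

L̄ = Σ pᵢ·ℓᵢ = 0.28·2 + 0.20·2 + 0.39·2 + 0.13·2 = 2 bits/symbol.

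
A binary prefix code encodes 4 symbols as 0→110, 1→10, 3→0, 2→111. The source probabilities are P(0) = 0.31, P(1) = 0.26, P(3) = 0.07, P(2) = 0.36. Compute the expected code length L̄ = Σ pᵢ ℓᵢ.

2.6 bits/symbol

L̄ = Σ pᵢ·ℓᵢ = 0.31·3 + 0.26·2 + 0.07·1 + 0.36·3 = 2.6 bits/symbol.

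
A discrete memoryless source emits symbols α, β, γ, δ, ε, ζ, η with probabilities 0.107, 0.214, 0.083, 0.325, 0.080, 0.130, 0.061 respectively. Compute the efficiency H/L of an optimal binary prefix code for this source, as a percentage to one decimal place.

98.6%

Entropy H = −Σ p log₂ p ≈ 2.5663 bits.
Huffman merges: 61/1000+2/25→141/1000; 83/1000+107/1000→19/100; 13/100+141/1000→271/1000; 19/100+107/500→101/250; 271/1000+13/40→149/250; 101/250+149/250→1. L = 1301/500 ≈ 2.6020.
Efficiency = H/L = 2.5663/2.6020 = 98.6%.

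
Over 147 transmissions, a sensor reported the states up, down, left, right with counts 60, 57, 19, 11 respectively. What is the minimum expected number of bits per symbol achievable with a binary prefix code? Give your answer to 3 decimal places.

1.796 bits/symbol

Probabilities are the counts divided by 147.
Repeatedly combine the two least-probable nodes; the expected code length is the sum of the merged weights.
merge 11/147 + 19/147 → 10/49
merge 10/49 + 19/49 → 29/49
merge 20/49 + 29/49 → 1
L = 10/49 + 29/49 + 1 = 88/49 ≈ 1.796 bits/symbol.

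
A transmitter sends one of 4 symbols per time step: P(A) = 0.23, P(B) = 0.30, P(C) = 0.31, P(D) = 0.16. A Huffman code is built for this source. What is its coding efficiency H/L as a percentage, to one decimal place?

97.8%

Entropy H = −Σ p log₂ p ≈ 1.9556 bits.
Huffman merges: 4/25+23/100→39/100; 3/10+31/100→61/100; 39/100+61/100→1. L = 2 ≈ 2.0000.
Efficiency = H/L = 1.9556/2.0000 = 97.8%.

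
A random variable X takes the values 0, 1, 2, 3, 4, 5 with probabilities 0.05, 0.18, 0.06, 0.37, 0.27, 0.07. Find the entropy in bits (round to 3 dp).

2.214 bits

H = −Σ pᵢ log₂ pᵢ.
−0.05·log₂(0.05) = 0.2161
−0.18·log₂(0.18) = 0.4453
−0.06·log₂(0.06) = 0.2435
−0.37·log₂(0.37) = 0.5307
−0.27·log₂(0.27) = 0.5100
−0.07·log₂(0.07) = 0.2686
Sum ≈ 2.2142 → 2.214 bits.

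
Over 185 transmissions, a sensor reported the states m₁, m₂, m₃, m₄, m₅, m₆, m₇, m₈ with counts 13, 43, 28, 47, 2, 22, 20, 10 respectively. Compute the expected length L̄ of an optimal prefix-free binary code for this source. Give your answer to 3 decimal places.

2.714 bits/symbol

Probabilities are the counts divided by 185.
Repeatedly combine the two least-probable nodes; the expected code length is the sum of the merged weights.
merge 2/185 + 2/37 → 12/185
merge 12/185 + 13/185 → 5/37
merge 4/37 + 22/185 → 42/185
merge 5/37 + 28/185 → 53/185
merge 42/185 + 43/185 → 17/37
merge 47/185 + 53/185 → 20/37
merge 17/37 + 20/37 → 1
L = 12/185 + 5/37 + 42/185 + 53/185 + 17/37 + 20/37 + 1 = 502/185 ≈ 2.714 bits/symbol.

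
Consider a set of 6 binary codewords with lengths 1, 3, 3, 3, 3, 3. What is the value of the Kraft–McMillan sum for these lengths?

With common denominator 2^3 = 8: Σ 2^(−ℓᵢ) = 4/8 + 1/8 + 1/8 + 1/8 + 1/8 + 1/8 = 9/8 = 1.125.

1.125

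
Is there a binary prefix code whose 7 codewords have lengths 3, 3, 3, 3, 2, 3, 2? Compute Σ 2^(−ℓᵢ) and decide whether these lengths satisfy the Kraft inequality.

With common denominator 2^3 = 8: Σ 2^(−ℓᵢ) = 1/8 + 1/8 + 1/8 + 1/8 + 2/8 + 1/8 + 2/8 = 9/8 = 1.125.
Kraft's inequality requires Σ ≤ 1; here Σ = 1.125 > 1, so no such prefix code exists.

1.125; no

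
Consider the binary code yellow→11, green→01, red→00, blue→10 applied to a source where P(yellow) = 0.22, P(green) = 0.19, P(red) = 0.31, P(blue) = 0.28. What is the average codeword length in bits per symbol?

2 bits/symbol

L̄ = Σ pᵢ·ℓᵢ = 0.22·2 + 0.19·2 + 0.31·2 + 0.28·2 = 2 bits/symbol.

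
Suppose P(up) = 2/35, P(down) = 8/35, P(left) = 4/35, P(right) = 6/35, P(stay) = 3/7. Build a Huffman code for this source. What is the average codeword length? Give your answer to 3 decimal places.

2.086 bits/symbol

Repeatedly combine the two least-probable nodes; the expected code length is the sum of the merged weights.
merge 2/35 + 4/35 → 6/35
merge 6/35 + 6/35 → 12/35
merge 8/35 + 12/35 → 4/7
merge 3/7 + 4/7 → 1
L = 6/35 + 12/35 + 4/7 + 1 = 73/35 ≈ 2.086 bits/symbol.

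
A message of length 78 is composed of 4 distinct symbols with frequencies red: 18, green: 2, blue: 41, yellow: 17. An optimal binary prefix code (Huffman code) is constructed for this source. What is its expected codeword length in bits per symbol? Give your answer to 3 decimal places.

1.718 bits/symbol

Probabilities are the counts divided by 78.
Repeatedly combine the two least-probable nodes; the expected code length is the sum of the merged weights.
merge 1/39 + 17/78 → 19/78
merge 3/13 + 19/78 → 37/78
merge 37/78 + 41/78 → 1
L = 19/78 + 37/78 + 1 = 67/39 ≈ 1.718 bits/symbol.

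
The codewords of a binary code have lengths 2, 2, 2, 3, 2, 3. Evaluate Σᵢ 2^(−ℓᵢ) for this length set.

1.25

With common denominator 2^3 = 8: Σ 2^(−ℓᵢ) = 2/8 + 2/8 + 2/8 + 1/8 + 2/8 + 1/8 = 10/8 = 1.25.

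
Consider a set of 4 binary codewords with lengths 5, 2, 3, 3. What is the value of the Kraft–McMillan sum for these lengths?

0.53125

With common denominator 2^5 = 32: Σ 2^(−ℓᵢ) = 1/32 + 8/32 + 4/32 + 4/32 = 17/32 = 0.53125.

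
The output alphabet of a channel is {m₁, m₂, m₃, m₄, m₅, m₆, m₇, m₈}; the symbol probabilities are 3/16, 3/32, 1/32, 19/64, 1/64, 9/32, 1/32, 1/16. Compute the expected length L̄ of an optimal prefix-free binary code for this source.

2.5 bits/symbol

Repeatedly combine the two least-probable nodes; the expected code length is the sum of the merged weights.
merge 1/64 + 1/32 → 3/64
merge 1/32 + 3/64 → 5/64
merge 1/16 + 5/64 → 9/64
merge 3/32 + 9/64 → 15/64
merge 3/16 + 15/64 → 27/64
merge 9/32 + 19/64 → 37/64
merge 27/64 + 37/64 → 1
L = 3/64 + 5/64 + 9/64 + 15/64 + 27/64 + 37/64 + 1 = 5/2 = 2.5 bits/symbol.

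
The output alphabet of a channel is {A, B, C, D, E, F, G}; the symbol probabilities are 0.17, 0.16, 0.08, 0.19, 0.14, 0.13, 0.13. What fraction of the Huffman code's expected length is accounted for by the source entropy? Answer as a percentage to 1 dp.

98.5%

Entropy H = −Σ p log₂ p ≈ 2.7667 bits.
Huffman merges: 2/25+13/100→21/100; 13/100+7/50→27/100; 4/25+17/100→33/100; 19/100+21/100→2/5; 27/100+33/100→3/5; 2/5+3/5→1. L = 281/100 ≈ 2.8100.
Efficiency = H/L = 2.7667/2.8100 = 98.5%.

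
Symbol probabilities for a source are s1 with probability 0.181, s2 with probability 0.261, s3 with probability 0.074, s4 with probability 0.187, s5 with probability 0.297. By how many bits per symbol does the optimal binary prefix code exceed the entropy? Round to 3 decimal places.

0.052 bits

Entropy H = −Σ p log₂ p ≈ 2.2026 bits.
Huffman merges: 37/500+181/1000→51/200; 187/1000+51/200→221/500; 261/1000+297/1000→279/500; 221/500+279/500→1. L = 451/200 ≈ 2.2550.
L − H = 2.2550 − 2.2026 = 0.052 bits.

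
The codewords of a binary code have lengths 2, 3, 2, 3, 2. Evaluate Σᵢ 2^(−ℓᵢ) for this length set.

With common denominator 2^3 = 8: Σ 2^(−ℓᵢ) = 2/8 + 1/8 + 2/8 + 1/8 + 2/8 = 8/8 = 1.

1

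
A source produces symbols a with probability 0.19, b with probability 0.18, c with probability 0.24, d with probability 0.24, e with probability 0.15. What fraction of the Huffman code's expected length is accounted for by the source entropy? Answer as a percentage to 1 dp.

Entropy H = −Σ p log₂ p ≈ 2.2993 bits.
Huffman merges: 3/20+9/50→33/100; 19/100+6/25→43/100; 6/25+33/100→57/100; 43/100+57/100→1. L = 233/100 ≈ 2.3300.
Efficiency = H/L = 2.2993/2.3300 = 98.7%.

98.7%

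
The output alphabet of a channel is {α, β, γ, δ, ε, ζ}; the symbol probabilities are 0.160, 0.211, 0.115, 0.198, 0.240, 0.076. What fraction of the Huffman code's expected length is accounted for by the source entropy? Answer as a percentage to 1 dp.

98.1%

Entropy H = −Σ p log₂ p ≈ 2.4948 bits.
Huffman merges: 19/250+23/200→191/1000; 4/25+191/1000→351/1000; 99/500+211/1000→409/1000; 6/25+351/1000→591/1000; 409/1000+591/1000→1. L = 1271/500 ≈ 2.5420.
Efficiency = H/L = 2.4948/2.5420 = 98.1%.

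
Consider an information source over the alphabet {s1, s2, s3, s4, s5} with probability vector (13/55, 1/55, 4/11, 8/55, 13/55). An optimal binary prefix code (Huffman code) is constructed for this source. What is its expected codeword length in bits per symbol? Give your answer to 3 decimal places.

Repeatedly combine the two least-probable nodes; the expected code length is the sum of the merged weights.
merge 1/55 + 8/55 → 9/55
merge 9/55 + 13/55 → 2/5
merge 13/55 + 4/11 → 3/5
merge 2/5 + 3/5 → 1
L = 9/55 + 2/5 + 3/5 + 1 = 119/55 ≈ 2.164 bits/symbol.

2.164 bits/symbol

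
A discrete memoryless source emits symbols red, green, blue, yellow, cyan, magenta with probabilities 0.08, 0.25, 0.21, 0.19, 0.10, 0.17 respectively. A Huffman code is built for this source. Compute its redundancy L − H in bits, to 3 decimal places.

Entropy H = −Σ p log₂ p ≈ 2.4863 bits.
Huffman merges: 2/25+1/10→9/50; 17/100+9/50→7/20; 19/100+21/100→2/5; 1/4+7/20→3/5; 2/5+3/5→1. L = 253/100 ≈ 2.5300.
L − H = 2.5300 − 2.4863 = 0.044 bits.

0.044 bits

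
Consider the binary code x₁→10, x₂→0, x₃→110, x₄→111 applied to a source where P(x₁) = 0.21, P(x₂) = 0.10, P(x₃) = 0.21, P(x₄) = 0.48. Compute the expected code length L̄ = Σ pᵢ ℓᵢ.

2.59 bits/symbol

L̄ = Σ pᵢ·ℓᵢ = 0.21·2 + 0.10·1 + 0.21·3 + 0.48·3 = 2.59 bits/symbol.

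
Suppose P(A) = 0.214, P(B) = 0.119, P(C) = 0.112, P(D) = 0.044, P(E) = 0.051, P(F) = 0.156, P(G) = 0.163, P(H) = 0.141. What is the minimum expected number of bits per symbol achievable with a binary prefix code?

2.881 bits/symbol

Repeatedly combine the two least-probable nodes; the expected code length is the sum of the merged weights.
merge 11/250 + 51/1000 → 19/200
merge 19/200 + 14/125 → 207/1000
merge 119/1000 + 141/1000 → 13/50
merge 39/250 + 163/1000 → 319/1000
merge 207/1000 + 107/500 → 421/1000
merge 13/50 + 319/1000 → 579/1000
merge 421/1000 + 579/1000 → 1
L = 19/200 + 207/1000 + 13/50 + 319/1000 + 421/1000 + 579/1000 + 1 = 2881/1000 = 2.881 bits/symbol.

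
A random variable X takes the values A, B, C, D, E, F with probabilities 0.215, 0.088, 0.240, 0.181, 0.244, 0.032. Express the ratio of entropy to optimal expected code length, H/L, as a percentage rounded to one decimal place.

Entropy H = −Σ p log₂ p ≈ 2.3813 bits.
Huffman merges: 4/125+11/125→3/25; 3/25+181/1000→301/1000; 43/200+6/25→91/200; 61/250+301/1000→109/200; 91/200+109/200→1. L = 2421/1000 ≈ 2.4210.
Efficiency = H/L = 2.3813/2.4210 = 98.4%.

98.4%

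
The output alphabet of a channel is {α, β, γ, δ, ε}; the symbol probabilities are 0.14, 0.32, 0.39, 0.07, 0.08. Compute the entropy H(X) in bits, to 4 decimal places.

H = −Σ pᵢ log₂ pᵢ.
−0.14·log₂(0.14) = 0.3971
−0.32·log₂(0.32) = 0.5260
−0.39·log₂(0.39) = 0.5298
−0.07·log₂(0.07) = 0.2686
−0.08·log₂(0.08) = 0.2915
Sum ≈ 2.0130 → 2.0130 bits.

2.0130 bits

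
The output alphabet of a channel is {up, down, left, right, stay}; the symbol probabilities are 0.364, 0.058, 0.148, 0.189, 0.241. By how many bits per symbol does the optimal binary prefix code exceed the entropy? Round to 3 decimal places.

0.080 bits

Entropy H = −Σ p log₂ p ≈ 2.1259 bits.
Huffman merges: 29/500+37/250→103/500; 189/1000+103/500→79/200; 241/1000+91/250→121/200; 79/200+121/200→1. L = 1103/500 ≈ 2.2060.
L − H = 2.2060 − 2.1259 = 0.080 bits.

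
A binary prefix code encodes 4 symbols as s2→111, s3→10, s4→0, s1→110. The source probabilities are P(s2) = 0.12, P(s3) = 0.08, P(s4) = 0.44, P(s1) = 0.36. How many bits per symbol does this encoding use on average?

L̄ = Σ pᵢ·ℓᵢ = 0.12·3 + 0.08·2 + 0.44·1 + 0.36·3 = 2.04 bits/symbol.

2.04 bits/symbol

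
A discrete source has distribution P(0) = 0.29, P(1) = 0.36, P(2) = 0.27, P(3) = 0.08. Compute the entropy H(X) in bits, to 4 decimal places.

H = −Σ pᵢ log₂ pᵢ.
−0.29·log₂(0.29) = 0.5179
−0.36·log₂(0.36) = 0.5306
−0.27·log₂(0.27) = 0.5100
−0.08·log₂(0.08) = 0.2915
Sum ≈ 1.8500 → 1.8500 bits.

1.8500 bits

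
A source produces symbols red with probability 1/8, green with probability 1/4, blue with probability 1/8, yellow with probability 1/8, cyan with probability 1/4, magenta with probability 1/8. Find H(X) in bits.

Each probability is a power of 1/2, so log₂(1/p) is an integer.
H = Σ p·log₂(1/p) = 1/8·3 + 1/4·2 + 1/8·3 + 1/8·3 + 1/4·2 + 1/8·3 = 2.5 bits.

2.5 bits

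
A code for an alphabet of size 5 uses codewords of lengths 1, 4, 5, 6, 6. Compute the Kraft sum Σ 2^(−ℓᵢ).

0.625

With common denominator 2^6 = 64: Σ 2^(−ℓᵢ) = 32/64 + 4/64 + 2/64 + 1/64 + 1/64 = 40/64 = 0.625.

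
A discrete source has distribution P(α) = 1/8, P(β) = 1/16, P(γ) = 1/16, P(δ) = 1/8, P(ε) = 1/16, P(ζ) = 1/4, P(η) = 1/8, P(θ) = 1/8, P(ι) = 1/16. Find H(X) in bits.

Each probability is a power of 1/2, so log₂(1/p) is an integer.
H = Σ p·log₂(1/p) = 1/8·3 + 1/16·4 + 1/16·4 + 1/8·3 + 1/16·4 + 1/4·2 + 1/8·3 + 1/8·3 + 1/16·4 = 3 bits.

3 bits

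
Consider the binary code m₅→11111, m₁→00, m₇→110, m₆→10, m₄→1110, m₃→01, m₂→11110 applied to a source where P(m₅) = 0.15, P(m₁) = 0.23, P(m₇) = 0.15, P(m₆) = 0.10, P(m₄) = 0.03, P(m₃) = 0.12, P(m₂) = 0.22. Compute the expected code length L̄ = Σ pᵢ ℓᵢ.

L̄ = Σ pᵢ·ℓᵢ = 0.15·5 + 0.23·2 + 0.15·3 + 0.10·2 + 0.03·4 + 0.12·2 + 0.22·5 = 3.32 bits/symbol.

3.32 bits/symbol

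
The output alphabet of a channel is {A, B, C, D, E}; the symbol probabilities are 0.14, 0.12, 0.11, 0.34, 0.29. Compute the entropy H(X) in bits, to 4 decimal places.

2.1615 bits

H = −Σ pᵢ log₂ pᵢ.
−0.14·log₂(0.14) = 0.3971
−0.12·log₂(0.12) = 0.3671
−0.11·log₂(0.11) = 0.3503
−0.34·log₂(0.34) = 0.5292
−0.29·log₂(0.29) = 0.5179
Sum ≈ 2.1615 → 2.1615 bits.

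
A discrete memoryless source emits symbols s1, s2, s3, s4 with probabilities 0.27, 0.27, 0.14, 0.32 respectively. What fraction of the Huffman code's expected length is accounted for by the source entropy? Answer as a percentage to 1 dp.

Entropy H = −Σ p log₂ p ≈ 1.9432 bits.
Huffman merges: 7/50+27/100→41/100; 27/100+8/25→59/100; 41/100+59/100→1. L = 2 ≈ 2.0000.
Efficiency = H/L = 1.9432/2.0000 = 97.2%.

97.2%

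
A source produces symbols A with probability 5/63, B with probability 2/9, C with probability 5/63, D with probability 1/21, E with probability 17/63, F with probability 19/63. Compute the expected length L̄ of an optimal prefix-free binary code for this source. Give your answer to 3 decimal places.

Repeatedly combine the two least-probable nodes; the expected code length is the sum of the merged weights.
merge 1/21 + 5/63 → 8/63
merge 5/63 + 8/63 → 13/63
merge 13/63 + 2/9 → 3/7
merge 17/63 + 19/63 → 4/7
merge 3/7 + 4/7 → 1
L = 8/63 + 13/63 + 3/7 + 4/7 + 1 = 7/3 ≈ 2.333 bits/symbol.

2.333 bits/symbol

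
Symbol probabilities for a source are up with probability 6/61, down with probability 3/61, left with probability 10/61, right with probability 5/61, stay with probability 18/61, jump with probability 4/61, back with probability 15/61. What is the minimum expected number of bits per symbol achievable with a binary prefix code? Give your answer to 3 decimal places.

Repeatedly combine the two least-probable nodes; the expected code length is the sum of the merged weights.
merge 3/61 + 4/61 → 7/61
merge 5/61 + 6/61 → 11/61
merge 7/61 + 10/61 → 17/61
merge 11/61 + 15/61 → 26/61
merge 17/61 + 18/61 → 35/61
merge 26/61 + 35/61 → 1
L = 7/61 + 11/61 + 17/61 + 26/61 + 35/61 + 1 = 157/61 ≈ 2.574 bits/symbol.

2.574 bits/symbol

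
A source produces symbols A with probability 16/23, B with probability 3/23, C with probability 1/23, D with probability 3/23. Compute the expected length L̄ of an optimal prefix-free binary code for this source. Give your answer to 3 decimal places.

1.478 bits/symbol

Repeatedly combine the two least-probable nodes; the expected code length is the sum of the merged weights.
merge 1/23 + 3/23 → 4/23
merge 3/23 + 4/23 → 7/23
merge 7/23 + 16/23 → 1
L = 4/23 + 7/23 + 1 = 34/23 ≈ 1.478 bits/symbol.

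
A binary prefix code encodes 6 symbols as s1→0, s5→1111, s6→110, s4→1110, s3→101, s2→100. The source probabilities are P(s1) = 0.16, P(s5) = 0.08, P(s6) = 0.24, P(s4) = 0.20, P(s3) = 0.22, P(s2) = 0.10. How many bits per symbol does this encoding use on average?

2.96 bits/symbol

L̄ = Σ pᵢ·ℓᵢ = 0.16·1 + 0.08·4 + 0.24·3 + 0.20·4 + 0.22·3 + 0.10·3 = 2.96 bits/symbol.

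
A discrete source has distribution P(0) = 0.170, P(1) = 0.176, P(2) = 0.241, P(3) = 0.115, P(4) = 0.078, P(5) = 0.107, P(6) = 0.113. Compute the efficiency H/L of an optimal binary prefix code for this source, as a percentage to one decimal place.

98.5%

Entropy H = −Σ p log₂ p ≈ 2.7168 bits.
Huffman merges: 39/500+107/1000→37/200; 113/1000+23/200→57/250; 17/100+22/125→173/500; 37/200+57/250→413/1000; 241/1000+173/500→587/1000; 413/1000+587/1000→1. L = 2759/1000 ≈ 2.7590.
Efficiency = H/L = 2.7168/2.7590 = 98.5%.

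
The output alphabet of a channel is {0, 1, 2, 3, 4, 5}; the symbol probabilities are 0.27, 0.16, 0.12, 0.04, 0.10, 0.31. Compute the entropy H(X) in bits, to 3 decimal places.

2.342 bits

H = −Σ pᵢ log₂ pᵢ.
−0.27·log₂(0.27) = 0.5100
−0.16·log₂(0.16) = 0.4230
−0.12·log₂(0.12) = 0.3671
−0.04·log₂(0.04) = 0.1858
−0.10·log₂(0.10) = 0.3322
−0.31·log₂(0.31) = 0.5238
Sum ≈ 2.3418 → 2.342 bits.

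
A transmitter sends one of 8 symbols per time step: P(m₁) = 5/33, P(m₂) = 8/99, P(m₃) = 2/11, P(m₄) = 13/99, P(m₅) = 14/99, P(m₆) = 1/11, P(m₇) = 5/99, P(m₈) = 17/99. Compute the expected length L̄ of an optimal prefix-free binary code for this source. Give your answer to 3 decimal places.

2.949 bits/symbol

Repeatedly combine the two least-probable nodes; the expected code length is the sum of the merged weights.
merge 5/99 + 8/99 → 13/99
merge 1/11 + 13/99 → 2/9
merge 13/99 + 14/99 → 3/11
merge 5/33 + 17/99 → 32/99
merge 2/11 + 2/9 → 40/99
merge 3/11 + 32/99 → 59/99
merge 40/99 + 59/99 → 1
L = 13/99 + 2/9 + 3/11 + 32/99 + 40/99 + 59/99 + 1 = 292/99 ≈ 2.949 bits/symbol.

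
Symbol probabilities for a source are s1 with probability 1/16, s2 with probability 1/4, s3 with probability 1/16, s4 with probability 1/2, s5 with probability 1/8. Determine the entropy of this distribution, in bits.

Each probability is a power of 1/2, so log₂(1/p) is an integer.
H = Σ p·log₂(1/p) = 1/16·4 + 1/4·2 + 1/16·4 + 1/2·1 + 1/8·3 = 1.875 bits.

1.875 bits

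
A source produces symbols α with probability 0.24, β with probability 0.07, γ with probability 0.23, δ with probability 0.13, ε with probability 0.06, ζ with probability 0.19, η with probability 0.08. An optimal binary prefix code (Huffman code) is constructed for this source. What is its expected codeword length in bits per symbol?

Repeatedly combine the two least-probable nodes; the expected code length is the sum of the merged weights.
merge 3/50 + 7/100 → 13/100
merge 2/25 + 13/100 → 21/100
merge 13/100 + 19/100 → 8/25
merge 21/100 + 23/100 → 11/25
merge 6/25 + 8/25 → 14/25
merge 11/25 + 14/25 → 1
L = 13/100 + 21/100 + 8/25 + 11/25 + 14/25 + 1 = 133/50 = 2.66 bits/symbol.

2.66 bits/symbol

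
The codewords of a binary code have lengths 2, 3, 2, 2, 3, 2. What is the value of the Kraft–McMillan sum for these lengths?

1.25

With common denominator 2^3 = 8: Σ 2^(−ℓᵢ) = 2/8 + 1/8 + 2/8 + 2/8 + 1/8 + 2/8 = 10/8 = 1.25.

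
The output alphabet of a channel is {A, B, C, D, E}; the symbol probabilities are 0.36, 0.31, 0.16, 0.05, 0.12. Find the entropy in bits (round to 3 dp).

H = −Σ pᵢ log₂ pᵢ.
−0.36·log₂(0.36) = 0.5306
−0.31·log₂(0.31) = 0.5238
−0.16·log₂(0.16) = 0.4230
−0.05·log₂(0.05) = 0.2161
−0.12·log₂(0.12) = 0.3671
Sum ≈ 2.0606 → 2.061 bits.

2.061 bits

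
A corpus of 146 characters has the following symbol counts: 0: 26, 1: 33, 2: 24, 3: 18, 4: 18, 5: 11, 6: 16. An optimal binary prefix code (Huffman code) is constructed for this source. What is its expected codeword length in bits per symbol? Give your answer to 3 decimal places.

2.774 bits/symbol

Probabilities are the counts divided by 146.
Repeatedly combine the two least-probable nodes; the expected code length is the sum of the merged weights.
merge 11/146 + 8/73 → 27/146
merge 9/73 + 9/73 → 18/73
merge 12/73 + 13/73 → 25/73
merge 27/146 + 33/146 → 30/73
merge 18/73 + 25/73 → 43/73
merge 30/73 + 43/73 → 1
L = 27/146 + 18/73 + 25/73 + 30/73 + 43/73 + 1 = 405/146 ≈ 2.774 bits/symbol.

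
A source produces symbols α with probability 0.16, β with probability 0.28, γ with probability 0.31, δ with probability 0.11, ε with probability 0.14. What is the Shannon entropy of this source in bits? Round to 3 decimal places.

H = −Σ pᵢ log₂ pᵢ.
−0.16·log₂(0.16) = 0.4230
−0.28·log₂(0.28) = 0.5142
−0.31·log₂(0.31) = 0.5238
−0.11·log₂(0.11) = 0.3503
−0.14·log₂(0.14) = 0.3971
Sum ≈ 2.2084 → 2.208 bits.

2.208 bits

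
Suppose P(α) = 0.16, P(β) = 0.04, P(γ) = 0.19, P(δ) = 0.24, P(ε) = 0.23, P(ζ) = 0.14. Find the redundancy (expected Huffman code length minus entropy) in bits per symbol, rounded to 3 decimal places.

0.077 bits

Entropy H = −Σ p log₂ p ≈ 2.4429 bits.
Huffman merges: 1/25+7/50→9/50; 4/25+9/50→17/50; 19/100+23/100→21/50; 6/25+17/50→29/50; 21/50+29/50→1. L = 63/25 ≈ 2.5200.
L − H = 2.5200 − 2.4429 = 0.077 bits.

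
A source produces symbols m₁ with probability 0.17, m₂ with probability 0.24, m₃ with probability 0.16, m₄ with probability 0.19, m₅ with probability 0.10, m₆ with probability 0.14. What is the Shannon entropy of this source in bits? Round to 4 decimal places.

2.5363 bits

H = −Σ pᵢ log₂ pᵢ.
−0.17·log₂(0.17) = 0.4346
−0.24·log₂(0.24) = 0.4941
−0.16·log₂(0.16) = 0.4230
−0.19·log₂(0.19) = 0.4552
−0.10·log₂(0.10) = 0.3322
−0.14·log₂(0.14) = 0.3971
Sum ≈ 2.5363 → 2.5363 bits.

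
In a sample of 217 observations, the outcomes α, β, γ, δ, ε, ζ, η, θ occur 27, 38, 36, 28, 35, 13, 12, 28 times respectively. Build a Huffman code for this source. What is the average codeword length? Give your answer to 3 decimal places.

Probabilities are the counts divided by 217.
Repeatedly combine the two least-probable nodes; the expected code length is the sum of the merged weights.
merge 12/217 + 13/217 → 25/217
merge 25/217 + 27/217 → 52/217
merge 4/31 + 4/31 → 8/31
merge 5/31 + 36/217 → 71/217
merge 38/217 + 52/217 → 90/217
merge 8/31 + 71/217 → 127/217
merge 90/217 + 127/217 → 1
L = 25/217 + 52/217 + 8/31 + 71/217 + 90/217 + 127/217 + 1 = 638/217 ≈ 2.940 bits/symbol.

2.940 bits/symbol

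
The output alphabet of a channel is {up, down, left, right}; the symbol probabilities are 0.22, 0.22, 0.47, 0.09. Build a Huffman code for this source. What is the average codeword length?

Repeatedly combine the two least-probable nodes; the expected code length is the sum of the merged weights.
merge 9/100 + 11/50 → 31/100
merge 11/50 + 31/100 → 53/100
merge 47/100 + 53/100 → 1
L = 31/100 + 53/100 + 1 = 46/25 = 1.84 bits/symbol.

1.84 bits/symbol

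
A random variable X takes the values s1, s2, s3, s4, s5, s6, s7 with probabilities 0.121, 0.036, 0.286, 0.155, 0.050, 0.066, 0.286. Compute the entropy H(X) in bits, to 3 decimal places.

2.466 bits

H = −Σ pᵢ log₂ pᵢ.
−0.121·log₂(0.121) = 0.3687
−0.036·log₂(0.036) = 0.1727
−0.286·log₂(0.286) = 0.5165
−0.155·log₂(0.155) = 0.4169
−0.050·log₂(0.050) = 0.2161
−0.066·log₂(0.066) = 0.2588
−0.286·log₂(0.286) = 0.5165
Sum ≈ 2.4661 → 2.466 bits.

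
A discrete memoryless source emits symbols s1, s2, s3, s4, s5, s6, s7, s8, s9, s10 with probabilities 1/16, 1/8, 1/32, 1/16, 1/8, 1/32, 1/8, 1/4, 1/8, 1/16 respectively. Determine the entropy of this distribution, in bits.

3.0625 bits

Each probability is a power of 1/2, so log₂(1/p) is an integer.
H = Σ p·log₂(1/p) = 1/16·4 + 1/8·3 + 1/32·5 + 1/16·4 + 1/8·3 + 1/32·5 + 1/8·3 + 1/4·2 + 1/8·3 + 1/16·4 = 3.0625 bits.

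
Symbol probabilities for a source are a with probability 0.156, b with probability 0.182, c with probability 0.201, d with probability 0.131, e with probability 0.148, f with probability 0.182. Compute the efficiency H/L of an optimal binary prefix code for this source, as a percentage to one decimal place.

98.2%

Entropy H = −Σ p log₂ p ≈ 2.5702 bits.
Huffman merges: 131/1000+37/250→279/1000; 39/250+91/500→169/500; 91/500+201/1000→383/1000; 279/1000+169/500→617/1000; 383/1000+617/1000→1. L = 2617/1000 ≈ 2.6170.
Efficiency = H/L = 2.5702/2.6170 = 98.2%.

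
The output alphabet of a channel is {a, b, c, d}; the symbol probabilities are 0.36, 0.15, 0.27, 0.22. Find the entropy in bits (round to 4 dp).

H = −Σ pᵢ log₂ pᵢ.
−0.36·log₂(0.36) = 0.5306
−0.15·log₂(0.15) = 0.4105
−0.27·log₂(0.27) = 0.5100
−0.22·log₂(0.22) = 0.4806
Sum ≈ 1.9318 → 1.9318 bits.

1.9318 bits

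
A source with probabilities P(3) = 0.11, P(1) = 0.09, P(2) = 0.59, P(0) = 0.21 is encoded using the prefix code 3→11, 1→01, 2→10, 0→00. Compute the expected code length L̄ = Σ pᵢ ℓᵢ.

L̄ = Σ pᵢ·ℓᵢ = 0.11·2 + 0.09·2 + 0.59·2 + 0.21·2 = 2 bits/symbol.

2 bits/symbol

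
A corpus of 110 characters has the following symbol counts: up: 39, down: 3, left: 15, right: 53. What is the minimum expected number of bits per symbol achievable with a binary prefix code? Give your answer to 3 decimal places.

Probabilities are the counts divided by 110.
Repeatedly combine the two least-probable nodes; the expected code length is the sum of the merged weights.
merge 3/110 + 3/22 → 9/55
merge 9/55 + 39/110 → 57/110
merge 53/110 + 57/110 → 1
L = 9/55 + 57/110 + 1 = 37/22 ≈ 1.682 bits/symbol.

1.682 bits/symbol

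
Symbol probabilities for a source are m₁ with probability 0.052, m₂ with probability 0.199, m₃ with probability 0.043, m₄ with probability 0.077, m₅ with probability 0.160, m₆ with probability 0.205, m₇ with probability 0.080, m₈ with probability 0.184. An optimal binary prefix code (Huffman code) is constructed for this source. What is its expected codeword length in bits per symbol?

Repeatedly combine the two least-probable nodes; the expected code length is the sum of the merged weights.
merge 43/1000 + 13/250 → 19/200
merge 77/1000 + 2/25 → 157/1000
merge 19/200 + 157/1000 → 63/250
merge 4/25 + 23/125 → 43/125
merge 199/1000 + 41/200 → 101/250
merge 63/250 + 43/125 → 149/250
merge 101/250 + 149/250 → 1
L = 19/200 + 157/1000 + 63/250 + 43/125 + 101/250 + 149/250 + 1 = 356/125 = 2.848 bits/symbol.

2.848 bits/symbol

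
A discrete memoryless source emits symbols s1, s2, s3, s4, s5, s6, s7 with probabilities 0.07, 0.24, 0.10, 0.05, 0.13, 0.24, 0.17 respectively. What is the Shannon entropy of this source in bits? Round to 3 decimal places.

2.622 bits

H = −Σ pᵢ log₂ pᵢ.
−0.07·log₂(0.07) = 0.2686
−0.24·log₂(0.24) = 0.4941
−0.10·log₂(0.10) = 0.3322
−0.05·log₂(0.05) = 0.2161
−0.13·log₂(0.13) = 0.3826
−0.24·log₂(0.24) = 0.4941
−0.17·log₂(0.17) = 0.4346
Sum ≈ 2.6223 → 2.622 bits.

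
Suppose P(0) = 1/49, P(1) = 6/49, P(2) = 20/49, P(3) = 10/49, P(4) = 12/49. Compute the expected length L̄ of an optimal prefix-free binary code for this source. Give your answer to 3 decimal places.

Repeatedly combine the two least-probable nodes; the expected code length is the sum of the merged weights.
merge 1/49 + 6/49 → 1/7
merge 1/7 + 10/49 → 17/49
merge 12/49 + 17/49 → 29/49
merge 20/49 + 29/49 → 1
L = 1/7 + 17/49 + 29/49 + 1 = 102/49 ≈ 2.082 bits/symbol.

2.082 bits/symbol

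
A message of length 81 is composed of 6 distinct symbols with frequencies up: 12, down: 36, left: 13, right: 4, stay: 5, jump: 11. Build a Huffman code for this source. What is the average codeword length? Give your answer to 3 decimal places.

2.222 bits/symbol

Probabilities are the counts divided by 81.
Repeatedly combine the two least-probable nodes; the expected code length is the sum of the merged weights.
merge 4/81 + 5/81 → 1/9
merge 1/9 + 11/81 → 20/81
merge 4/27 + 13/81 → 25/81
merge 20/81 + 25/81 → 5/9
merge 4/9 + 5/9 → 1
L = 1/9 + 20/81 + 25/81 + 5/9 + 1 = 20/9 ≈ 2.222 bits/symbol.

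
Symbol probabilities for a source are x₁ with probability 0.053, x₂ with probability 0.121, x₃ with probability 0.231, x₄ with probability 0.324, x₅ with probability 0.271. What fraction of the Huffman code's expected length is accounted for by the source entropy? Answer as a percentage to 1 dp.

Entropy H = −Σ p log₂ p ≈ 2.1189 bits.
Huffman merges: 53/1000+121/1000→87/500; 87/500+231/1000→81/200; 271/1000+81/250→119/200; 81/200+119/200→1. L = 1087/500 ≈ 2.1740.
Efficiency = H/L = 2.1189/2.1740 = 97.5%.

97.5%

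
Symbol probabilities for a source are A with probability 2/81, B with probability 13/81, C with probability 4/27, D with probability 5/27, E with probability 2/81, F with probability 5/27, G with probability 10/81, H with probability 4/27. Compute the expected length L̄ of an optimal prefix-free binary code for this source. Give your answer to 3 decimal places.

2.852 bits/symbol

Repeatedly combine the two least-probable nodes; the expected code length is the sum of the merged weights.
merge 2/81 + 2/81 → 4/81
merge 4/81 + 10/81 → 14/81
merge 4/27 + 4/27 → 8/27
merge 13/81 + 14/81 → 1/3
merge 5/27 + 5/27 → 10/27
merge 8/27 + 1/3 → 17/27
merge 10/27 + 17/27 → 1
L = 4/81 + 14/81 + 8/27 + 1/3 + 10/27 + 17/27 + 1 = 77/27 ≈ 2.852 bits/symbol.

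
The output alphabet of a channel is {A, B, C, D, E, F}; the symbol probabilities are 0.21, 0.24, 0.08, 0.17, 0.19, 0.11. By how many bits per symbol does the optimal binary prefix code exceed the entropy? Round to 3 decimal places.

Entropy H = −Σ p log₂ p ≈ 2.4986 bits.
Huffman merges: 2/25+11/100→19/100; 17/100+19/100→9/25; 19/100+21/100→2/5; 6/25+9/25→3/5; 2/5+3/5→1. L = 51/20 ≈ 2.5500.
L − H = 2.5500 − 2.4986 = 0.051 bits.

0.051 bits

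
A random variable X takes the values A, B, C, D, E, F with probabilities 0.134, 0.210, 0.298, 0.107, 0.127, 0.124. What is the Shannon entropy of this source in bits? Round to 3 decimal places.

H = −Σ pᵢ log₂ pᵢ.
−0.134·log₂(0.134) = 0.3886
−0.210·log₂(0.210) = 0.4728
−0.298·log₂(0.298) = 0.5205
−0.107·log₂(0.107) = 0.3450
−0.127·log₂(0.127) = 0.3781
−0.124·log₂(0.124) = 0.3734
Sum ≈ 2.4784 → 2.478 bits.

2.478 bits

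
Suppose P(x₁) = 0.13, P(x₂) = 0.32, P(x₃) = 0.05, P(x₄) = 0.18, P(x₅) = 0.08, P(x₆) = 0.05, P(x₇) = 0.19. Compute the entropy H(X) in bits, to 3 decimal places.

2.533 bits

H = −Σ pᵢ log₂ pᵢ.
−0.13·log₂(0.13) = 0.3826
−0.32·log₂(0.32) = 0.5260
−0.05·log₂(0.05) = 0.2161
−0.18·log₂(0.18) = 0.4453
−0.08·log₂(0.08) = 0.2915
−0.05·log₂(0.05) = 0.2161
−0.19·log₂(0.19) = 0.4552
Sum ≈ 2.5329 → 2.533 bits.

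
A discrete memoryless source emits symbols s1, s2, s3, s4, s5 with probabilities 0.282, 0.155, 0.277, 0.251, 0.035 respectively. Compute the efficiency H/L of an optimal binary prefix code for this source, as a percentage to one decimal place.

Entropy H = −Σ p log₂ p ≈ 2.1147 bits.
Huffman merges: 7/200+31/200→19/100; 19/100+251/1000→441/1000; 277/1000+141/500→559/1000; 441/1000+559/1000→1. L = 219/100 ≈ 2.1900.
Efficiency = H/L = 2.1147/2.1900 = 96.6%.

96.6%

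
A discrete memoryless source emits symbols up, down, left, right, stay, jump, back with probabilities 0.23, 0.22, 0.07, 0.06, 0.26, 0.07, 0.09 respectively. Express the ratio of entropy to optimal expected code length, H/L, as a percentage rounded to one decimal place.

Entropy H = −Σ p log₂ p ≈ 2.5668 bits.
Huffman merges: 3/50+7/100→13/100; 7/100+9/100→4/25; 13/100+4/25→29/100; 11/50+23/100→9/20; 13/50+29/100→11/20; 9/20+11/20→1. L = 129/50 ≈ 2.5800.
Efficiency = H/L = 2.5668/2.5800 = 99.5%.

99.5%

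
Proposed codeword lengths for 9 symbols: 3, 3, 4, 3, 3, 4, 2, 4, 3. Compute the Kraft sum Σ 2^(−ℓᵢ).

1.0625

With common denominator 2^4 = 16: Σ 2^(−ℓᵢ) = 2/16 + 2/16 + 1/16 + 2/16 + 2/16 + 1/16 + 4/16 + 1/16 + 2/16 = 17/16 = 1.0625.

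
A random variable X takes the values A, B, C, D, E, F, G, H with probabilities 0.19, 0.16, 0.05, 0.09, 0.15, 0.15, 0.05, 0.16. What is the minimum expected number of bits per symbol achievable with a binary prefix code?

Repeatedly combine the two least-probable nodes; the expected code length is the sum of the merged weights.
merge 1/20 + 1/20 → 1/10
merge 9/100 + 1/10 → 19/100
merge 3/20 + 3/20 → 3/10
merge 4/25 + 4/25 → 8/25
merge 19/100 + 19/100 → 19/50
merge 3/10 + 8/25 → 31/50
merge 19/50 + 31/50 → 1
L = 1/10 + 19/100 + 3/10 + 8/25 + 19/50 + 31/50 + 1 = 291/100 = 2.91 bits/symbol.

2.91 bits/symbol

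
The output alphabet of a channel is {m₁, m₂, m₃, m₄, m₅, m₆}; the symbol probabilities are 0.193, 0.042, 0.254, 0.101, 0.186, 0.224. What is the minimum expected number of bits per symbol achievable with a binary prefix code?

Repeatedly combine the two least-probable nodes; the expected code length is the sum of the merged weights.
merge 21/500 + 101/1000 → 143/1000
merge 143/1000 + 93/500 → 329/1000
merge 193/1000 + 28/125 → 417/1000
merge 127/500 + 329/1000 → 583/1000
merge 417/1000 + 583/1000 → 1
L = 143/1000 + 329/1000 + 417/1000 + 583/1000 + 1 = 309/125 = 2.472 bits/symbol.

2.472 bits/symbol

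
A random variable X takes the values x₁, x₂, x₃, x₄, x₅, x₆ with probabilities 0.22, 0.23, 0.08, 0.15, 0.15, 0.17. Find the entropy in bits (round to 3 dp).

H = −Σ pᵢ log₂ pᵢ.
−0.22·log₂(0.22) = 0.4806
−0.23·log₂(0.23) = 0.4877
−0.08·log₂(0.08) = 0.2915
−0.15·log₂(0.15) = 0.4105
−0.15·log₂(0.15) = 0.4105
−0.17·log₂(0.17) = 0.4346
Sum ≈ 2.5154 → 2.515 bits.

2.515 bits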